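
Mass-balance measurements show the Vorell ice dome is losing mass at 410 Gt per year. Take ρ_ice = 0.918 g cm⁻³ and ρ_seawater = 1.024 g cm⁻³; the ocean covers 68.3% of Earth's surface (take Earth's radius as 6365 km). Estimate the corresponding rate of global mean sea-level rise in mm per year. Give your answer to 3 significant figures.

ρ_w = 1.024 g cm⁻³ = 1024 kg m⁻³. Annual water volume added = 410 Gt / ρ_w = 4.100×10^14 kg / 1024 kg m⁻³ = 4.004×10^11 m³.
Δh per year = 4.004×10^11 / 3.48×10^14 = 1.15×10^-3 m = 1.15 mm.

≈ 1.15 mm/yr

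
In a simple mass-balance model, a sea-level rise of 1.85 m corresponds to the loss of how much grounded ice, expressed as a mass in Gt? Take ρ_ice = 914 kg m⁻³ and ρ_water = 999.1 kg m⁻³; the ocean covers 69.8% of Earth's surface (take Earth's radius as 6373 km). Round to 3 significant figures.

≈ 6.58×10^5 Gt

Required water volume = Δh × A = 1.85 m × 3.56×10^14 m² = 6.591×10^14 m³.
ρ_w = 999.1 kg m⁻³, so the mass of water = 6.591×10^14 m³ × 999.1 kg m⁻³ = 6.585×10^17 kg = 6.58×10^5 Gt (and the same mass of ice, by conservation).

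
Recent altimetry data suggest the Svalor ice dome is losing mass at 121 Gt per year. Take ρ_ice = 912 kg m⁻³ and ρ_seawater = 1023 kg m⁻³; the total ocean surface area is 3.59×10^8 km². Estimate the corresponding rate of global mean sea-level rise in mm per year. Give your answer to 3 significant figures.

≈ 0.329 mm/yr

ρ_w = 1023 kg m⁻³. Annual water volume added = 121 Gt / ρ_w = 1.210×10^14 kg / 1023 kg m⁻³ = 1.183×10^11 m³.
Δh per year = 1.183×10^11 / 3.59×10^14 = 3.29×10^-4 m = 0.329 mm.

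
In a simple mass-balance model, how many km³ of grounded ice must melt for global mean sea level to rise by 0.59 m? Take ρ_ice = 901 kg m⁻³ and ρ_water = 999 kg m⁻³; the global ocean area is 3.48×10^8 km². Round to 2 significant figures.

≈ 2.3×10^5 km³

Required water volume = Δh × A = 0.59 m × 3.48×10^14 m² = 2.053×10^14 m³ = 2.053×10^5 km³.
Ice volume = water volume × ρ_w/ρ_ice = 2.053×10^5 × 999/901 = 2.3×10^5 km³.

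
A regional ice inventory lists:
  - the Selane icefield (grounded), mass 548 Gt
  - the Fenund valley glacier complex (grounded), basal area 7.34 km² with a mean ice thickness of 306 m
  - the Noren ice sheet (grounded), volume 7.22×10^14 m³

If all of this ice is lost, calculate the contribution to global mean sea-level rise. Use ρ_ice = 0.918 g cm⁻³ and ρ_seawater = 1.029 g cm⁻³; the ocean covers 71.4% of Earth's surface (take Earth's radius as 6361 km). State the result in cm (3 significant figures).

Selane: 548 Gt = 5.480×10^14 kg; dividing by ρ_w = 1.029 g cm⁻³ = 1029 kg m⁻³ gives 5.326×10^11 m³ of water.
Fenund: ice volume = 7.34 km² × 306 m = 2.246 km³; 2.246 × (918/1029) = 2.004 km³ of water.
Noren: 7.22×10^14 m³ × (918/1029) = 6.441×10^14 m³ of water.
Total added water ≈ 6.447×10^14 m³ over 3.63×10^14 m² → Δh = 1.78 m = 178 cm.

≈ 178 cm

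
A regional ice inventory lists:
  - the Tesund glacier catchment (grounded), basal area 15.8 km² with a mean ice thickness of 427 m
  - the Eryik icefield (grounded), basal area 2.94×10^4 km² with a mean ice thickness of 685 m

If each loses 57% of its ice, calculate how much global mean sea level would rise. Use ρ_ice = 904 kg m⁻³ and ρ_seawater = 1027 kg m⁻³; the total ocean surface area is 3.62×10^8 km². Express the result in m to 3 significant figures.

≈ 0.0279 m

Tesund: ice volume = 15.8 km² × 427 m = 6.747 km³; 0.57 × 6.747 × (904/1027) = 3.385 km³ of water.
Eryik: ice volume = 2.94×10^4 km² × 685 m = 2.014×10^4 km³; 0.57 × 2.014×10^4 × (904/1027) = 1.010×10^4 km³ of water.
Total added water ≈ 1.011×10^13 m³ over 3.62×10^14 m² → Δh = 0.0279 m.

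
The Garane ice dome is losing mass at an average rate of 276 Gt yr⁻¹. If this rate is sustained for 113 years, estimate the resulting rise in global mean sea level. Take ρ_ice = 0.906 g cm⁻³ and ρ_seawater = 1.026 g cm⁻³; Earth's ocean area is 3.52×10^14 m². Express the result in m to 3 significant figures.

Total mass lost = 276 Gt/yr × 113 yr = 3.119×10^4 Gt = 3.119×10^16 kg.
ρ_w = 1.026 g cm⁻³ = 1026 kg m⁻³, so water volume = 3.119×10^16 / 1026 = 3.040×10^13 m³.
Δh = 3.040×10^13 / 3.52×10^14 = 0.0864 m.

≈ 0.0864 m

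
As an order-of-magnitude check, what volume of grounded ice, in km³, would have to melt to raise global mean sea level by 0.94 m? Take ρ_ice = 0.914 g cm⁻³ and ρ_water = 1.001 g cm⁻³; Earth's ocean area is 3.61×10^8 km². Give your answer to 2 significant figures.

≈ 3.7×10^5 km³

Required water volume = Δh × A = 0.94 m × 3.61×10^14 m² = 3.393×10^14 m³ = 3.393×10^5 km³.
Ice volume = water volume × ρ_w/ρ_ice = 3.393×10^5 × 1001/914 = 3.7×10^5 km³.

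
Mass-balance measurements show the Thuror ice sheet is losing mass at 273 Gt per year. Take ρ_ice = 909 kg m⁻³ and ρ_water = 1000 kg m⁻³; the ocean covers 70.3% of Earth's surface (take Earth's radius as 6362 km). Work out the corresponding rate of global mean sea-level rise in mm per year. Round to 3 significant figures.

≈ 0.764 mm/yr

ρ_w = 1000 kg m⁻³. Annual water volume added = 273 Gt / ρ_w = 2.730×10^14 kg / 1000 kg m⁻³ = 2.730×10^11 m³.
Δh per year = 2.730×10^11 / 3.58×10^14 = 7.64×10^-4 m = 0.764 mm.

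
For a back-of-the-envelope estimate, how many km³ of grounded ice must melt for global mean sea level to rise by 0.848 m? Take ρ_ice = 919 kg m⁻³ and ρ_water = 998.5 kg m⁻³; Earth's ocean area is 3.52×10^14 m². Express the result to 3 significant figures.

Required water volume = Δh × A = 0.848 m × 3.52×10^14 m² = 2.985×10^14 m³ = 2.985×10^5 km³.
Ice volume = water volume × ρ_w/ρ_ice = 2.985×10^5 × 998.5/919 = 3.24×10^5 km³.

≈ 3.24×10^5 km³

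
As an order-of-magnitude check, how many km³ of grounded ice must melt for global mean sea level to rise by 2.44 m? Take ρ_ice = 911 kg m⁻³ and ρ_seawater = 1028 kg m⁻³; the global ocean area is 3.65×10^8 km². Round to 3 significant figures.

≈ 1.00×10^6 km³

Required water volume = Δh × A = 2.44 m × 3.65×10^14 m² = 8.906×10^14 m³ = 8.906×10^5 km³.
Ice volume = water volume × ρ_w/ρ_ice = 8.906×10^5 × 1028/911 = 1.00×10^6 km³.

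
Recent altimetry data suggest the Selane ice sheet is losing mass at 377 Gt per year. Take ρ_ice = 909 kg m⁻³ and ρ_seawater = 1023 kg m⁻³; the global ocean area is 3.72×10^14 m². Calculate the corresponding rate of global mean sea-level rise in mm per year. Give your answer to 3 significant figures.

≈ 0.991 mm/yr

ρ_w = 1023 kg m⁻³. Annual water volume added = 377 Gt / ρ_w = 3.770×10^14 kg / 1023 kg m⁻³ = 3.685×10^11 m³.
Δh per year = 3.685×10^11 / 3.72×10^14 = 9.91×10^-4 m = 0.991 mm.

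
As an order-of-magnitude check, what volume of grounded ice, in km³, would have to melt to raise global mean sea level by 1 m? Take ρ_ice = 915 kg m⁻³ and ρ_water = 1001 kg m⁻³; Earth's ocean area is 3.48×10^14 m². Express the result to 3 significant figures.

Required water volume = Δh × A = 1 m × 3.48×10^14 m² = 3.480×10^14 m³ = 3.480×10^5 km³.
Ice volume = water volume × ρ_w/ρ_ice = 3.480×10^5 × 1001/915 = 3.81×10^5 km³.

≈ 3.81×10^5 km³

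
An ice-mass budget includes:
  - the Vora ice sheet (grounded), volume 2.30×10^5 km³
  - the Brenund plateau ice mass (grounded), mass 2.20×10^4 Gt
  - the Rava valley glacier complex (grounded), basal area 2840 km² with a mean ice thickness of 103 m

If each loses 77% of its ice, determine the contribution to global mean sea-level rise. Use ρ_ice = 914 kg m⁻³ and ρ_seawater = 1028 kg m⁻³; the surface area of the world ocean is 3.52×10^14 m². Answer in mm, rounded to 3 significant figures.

≈ 495 mm

Vora: 0.77 × 2.30×10^5 km³ × (914/1028) = 1.575×10^5 km³ of water.
Brenund: 0.77 × 2.20×10^4 Gt = 1.694×10^16 kg; dividing by ρ_w = 1028 kg m⁻³ gives 1.648×10^13 m³ of water.
Rava: ice volume = 2840 km² × 103 m = 292.5 km³; 0.77 × 292.5 × (914/1028) = 200.3 km³ of water.
Total added water ≈ 1.741×10^14 m³ over 3.52×10^14 m² → Δh = 0.495 m = 495 mm.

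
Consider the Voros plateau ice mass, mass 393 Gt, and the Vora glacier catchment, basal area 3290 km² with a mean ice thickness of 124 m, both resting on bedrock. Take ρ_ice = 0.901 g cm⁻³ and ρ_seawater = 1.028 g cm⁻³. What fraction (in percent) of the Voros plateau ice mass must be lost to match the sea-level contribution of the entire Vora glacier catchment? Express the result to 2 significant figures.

≈ 94 %

Equal sea-level rise means equal mass of meltwater, i.e. equal mass of ice lost.
Ice mass of Vora: 3.676×10^14 kg; ice mass of Voros: 3.930×10^14 kg.
Fraction required = 3.676×10^14 / 3.930×10^14 = 0.935 → 94 %.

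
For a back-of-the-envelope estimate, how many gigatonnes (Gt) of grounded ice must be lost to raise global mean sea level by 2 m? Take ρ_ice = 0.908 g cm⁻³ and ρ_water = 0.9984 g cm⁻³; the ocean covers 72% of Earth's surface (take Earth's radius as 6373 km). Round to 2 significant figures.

≈ 7.3×10^5 Gt

Required water volume = Δh × A = 2 m × 3.67×10^14 m² = 7.350×10^14 m³.
ρ_w = 0.9984 g cm⁻³ = 998.4 kg m⁻³, so the mass of water = 7.350×10^14 m³ × 998.4 kg m⁻³ = 7.338×10^17 kg = 7.3×10^5 Gt (and the same mass of ice, by conservation).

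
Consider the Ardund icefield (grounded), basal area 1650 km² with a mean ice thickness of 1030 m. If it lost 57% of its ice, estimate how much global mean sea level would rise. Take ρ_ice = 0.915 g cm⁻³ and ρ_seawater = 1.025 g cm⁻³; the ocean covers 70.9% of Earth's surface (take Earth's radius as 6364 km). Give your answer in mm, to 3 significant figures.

Ardund: ice volume = 1650 km² × 1030 m = 1700 km³; 0.57 × 1700 × (915/1025) = 864.8 km³ of water.
Spread over 3.61×10^14 m² of ocean, Δh = 8.648×10^11 / 3.61×10^14 = 2.40×10^-3 m = 2.40 mm.

≈ 2.40 mm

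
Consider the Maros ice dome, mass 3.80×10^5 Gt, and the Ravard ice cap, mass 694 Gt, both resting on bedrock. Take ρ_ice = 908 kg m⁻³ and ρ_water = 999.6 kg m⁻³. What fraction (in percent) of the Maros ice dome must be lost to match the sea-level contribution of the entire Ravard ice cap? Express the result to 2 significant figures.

Equal sea-level rise means equal mass of meltwater, i.e. equal mass of ice lost.
Ice mass of Ravard: 6.940×10^14 kg; ice mass of Maros: 3.800×10^17 kg.
Fraction required = 6.940×10^14 / 3.800×10^17 = 1.83×10^-3 → 0.18 %.

≈ 0.18 %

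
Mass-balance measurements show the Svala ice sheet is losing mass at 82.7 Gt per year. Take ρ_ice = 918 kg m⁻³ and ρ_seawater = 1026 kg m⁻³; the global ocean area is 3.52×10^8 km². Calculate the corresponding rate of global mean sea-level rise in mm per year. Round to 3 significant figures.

≈ 0.229 mm/yr

ρ_w = 1026 kg m⁻³. Annual water volume added = 82.7 Gt / ρ_w = 8.270×10^13 kg / 1026 kg m⁻³ = 8.060×10^10 m³.
Δh per year = 8.060×10^10 / 3.52×10^14 = 2.29×10^-4 m = 0.229 mm.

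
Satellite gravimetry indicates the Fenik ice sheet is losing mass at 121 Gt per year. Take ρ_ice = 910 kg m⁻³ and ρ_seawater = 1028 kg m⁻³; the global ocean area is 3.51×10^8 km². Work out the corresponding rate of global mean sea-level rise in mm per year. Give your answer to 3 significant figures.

ρ_w = 1028 kg m⁻³. Annual water volume added = 121 Gt / ρ_w = 1.210×10^14 kg / 1028 kg m⁻³ = 1.177×10^11 m³.
Δh per year = 1.177×10^11 / 3.51×10^14 = 3.35×10^-4 m = 0.335 mm.

≈ 0.335 mm/yr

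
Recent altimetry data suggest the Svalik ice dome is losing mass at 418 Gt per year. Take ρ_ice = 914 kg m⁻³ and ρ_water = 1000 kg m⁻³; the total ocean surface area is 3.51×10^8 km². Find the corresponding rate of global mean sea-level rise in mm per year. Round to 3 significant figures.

ρ_w = 1000 kg m⁻³. Annual water volume added = 418 Gt / ρ_w = 4.180×10^14 kg / 1000 kg m⁻³ = 4.180×10^11 m³.
Δh per year = 4.180×10^11 / 3.51×10^14 = 1.19×10^-3 m = 1.19 mm.

≈ 1.19 mm/yr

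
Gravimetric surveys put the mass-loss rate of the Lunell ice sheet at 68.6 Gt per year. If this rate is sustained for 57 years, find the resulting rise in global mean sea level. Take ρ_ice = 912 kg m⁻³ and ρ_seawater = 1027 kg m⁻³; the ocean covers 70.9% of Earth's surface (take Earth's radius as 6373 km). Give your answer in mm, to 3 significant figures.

Total mass lost = 68.6 Gt/yr × 57 yr = 3910 Gt = 3.910×10^15 kg.
ρ_w = 1027 kg m⁻³, so water volume = 3.910×10^15 / 1027 = 3.807×10^12 m³.
Δh = 3.807×10^12 / 3.62×10^14 = 0.0105 m = 10.5 mm.

≈ 10.5 mm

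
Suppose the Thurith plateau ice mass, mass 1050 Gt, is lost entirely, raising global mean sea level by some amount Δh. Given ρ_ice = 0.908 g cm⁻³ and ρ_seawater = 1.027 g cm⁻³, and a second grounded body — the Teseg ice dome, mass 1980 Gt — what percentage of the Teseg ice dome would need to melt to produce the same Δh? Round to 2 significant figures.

≈ 53 %

Equal sea-level rise means equal mass of meltwater, i.e. equal mass of ice lost.
Ice mass of Thurith: 1.050×10^15 kg; ice mass of Teseg: 1.980×10^15 kg.
Fraction required = 1.050×10^15 / 1.980×10^15 = 0.530 → 53 %.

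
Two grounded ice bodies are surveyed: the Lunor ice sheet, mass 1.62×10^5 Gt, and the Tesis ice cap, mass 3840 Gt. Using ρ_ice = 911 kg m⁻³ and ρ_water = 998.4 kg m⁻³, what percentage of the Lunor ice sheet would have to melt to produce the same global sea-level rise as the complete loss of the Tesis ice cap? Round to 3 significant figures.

≈ 2.37 %

Equal sea-level rise means equal mass of meltwater, i.e. equal mass of ice lost.
Ice mass of Tesis: 3.840×10^15 kg; ice mass of Lunor: 1.620×10^17 kg.
Fraction required = 3.840×10^15 / 1.620×10^17 = 0.0237 → 2.37 %.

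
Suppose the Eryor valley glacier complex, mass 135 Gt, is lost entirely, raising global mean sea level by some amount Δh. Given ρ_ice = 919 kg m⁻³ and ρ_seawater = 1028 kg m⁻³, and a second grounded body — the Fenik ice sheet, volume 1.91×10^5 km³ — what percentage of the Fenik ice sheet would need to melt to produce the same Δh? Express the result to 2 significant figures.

≈ 0.077 %

Equal sea-level rise means equal mass of meltwater, i.e. equal mass of ice lost.
Ice mass of Eryor: 1.350×10^14 kg; ice mass of Fenik: 1.755×10^17 kg.
Fraction required = 1.350×10^14 / 1.755×10^17 = 7.69×10^-4 → 0.077 %.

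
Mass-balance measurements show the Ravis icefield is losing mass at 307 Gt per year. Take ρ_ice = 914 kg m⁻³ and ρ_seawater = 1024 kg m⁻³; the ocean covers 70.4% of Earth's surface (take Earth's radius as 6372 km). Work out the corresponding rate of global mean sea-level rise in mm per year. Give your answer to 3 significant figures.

ρ_w = 1024 kg m⁻³. Annual water volume added = 307 Gt / ρ_w = 3.070×10^14 kg / 1024 kg m⁻³ = 2.998×10^11 m³.
Δh per year = 2.998×10^11 / 3.59×10^14 = 8.35×10^-4 m = 0.835 mm.

≈ 0.835 mm/yr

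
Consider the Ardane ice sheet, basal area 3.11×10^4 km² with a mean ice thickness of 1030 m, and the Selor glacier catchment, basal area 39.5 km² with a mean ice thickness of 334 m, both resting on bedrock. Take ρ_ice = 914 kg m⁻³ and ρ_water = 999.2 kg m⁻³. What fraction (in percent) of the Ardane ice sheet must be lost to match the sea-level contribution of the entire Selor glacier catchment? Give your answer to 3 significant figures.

≈ 0.0412 %

Equal sea-level rise means equal mass of meltwater, i.e. equal mass of ice lost.
Ice mass of Selor: 1.206×10^13 kg; ice mass of Ardane: 2.928×10^16 kg.
Fraction required = 1.206×10^13 / 2.928×10^16 = 4.12×10^-4 → 0.0412 %.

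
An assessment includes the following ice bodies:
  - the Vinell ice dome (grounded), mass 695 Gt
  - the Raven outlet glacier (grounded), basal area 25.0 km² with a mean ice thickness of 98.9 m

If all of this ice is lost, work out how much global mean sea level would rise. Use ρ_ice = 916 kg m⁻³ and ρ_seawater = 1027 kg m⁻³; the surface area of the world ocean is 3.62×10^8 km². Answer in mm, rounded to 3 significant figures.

Vinell: 695 Gt = 6.950×10^14 kg; dividing by ρ_w = 1027 kg m⁻³ gives 6.767×10^11 m³ of water.
Raven: ice volume = 25.0 km² × 98.9 m = 2.473 km³; 2.473 × (916/1027) = 2.205 km³ of water.
Total added water ≈ 6.789×10^11 m³ over 3.62×10^14 m² → Δh = 1.88×10^-3 m = 1.88 mm.

≈ 1.88 mm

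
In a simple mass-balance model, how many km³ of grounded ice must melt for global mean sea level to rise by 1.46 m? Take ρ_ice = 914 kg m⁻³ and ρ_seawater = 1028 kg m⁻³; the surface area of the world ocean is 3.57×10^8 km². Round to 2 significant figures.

≈ 5.9×10^5 km³

Required water volume = Δh × A = 1.46 m × 3.57×10^14 m² = 5.212×10^14 m³ = 5.212×10^5 km³.
Ice volume = water volume × ρ_w/ρ_ice = 5.212×10^5 × 1028/914 = 5.9×10^5 km³.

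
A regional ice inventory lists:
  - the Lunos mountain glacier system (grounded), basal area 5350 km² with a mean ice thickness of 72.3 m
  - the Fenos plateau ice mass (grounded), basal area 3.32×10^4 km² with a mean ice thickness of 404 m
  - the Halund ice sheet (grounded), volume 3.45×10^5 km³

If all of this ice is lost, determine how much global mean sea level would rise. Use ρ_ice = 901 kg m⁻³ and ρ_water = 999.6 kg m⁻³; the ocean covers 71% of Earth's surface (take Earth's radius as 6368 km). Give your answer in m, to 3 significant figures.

≈ 0.894 m

Lunos: ice volume = 5350 km² × 72.3 m = 386.8 km³; 386.8 × (901/999.6) = 348.7 km³ of water.
Fenos: ice volume = 3.32×10^4 km² × 404 m = 1.341×10^4 km³; 1.341×10^4 × (901/999.6) = 1.209×10^4 km³ of water.
Halund: 3.45×10^5 km³ × (901/999.6) = 3.110×10^5 km³ of water.
Total added water ≈ 3.234×10^14 m³ over 3.62×10^14 m² → Δh = 0.894 m.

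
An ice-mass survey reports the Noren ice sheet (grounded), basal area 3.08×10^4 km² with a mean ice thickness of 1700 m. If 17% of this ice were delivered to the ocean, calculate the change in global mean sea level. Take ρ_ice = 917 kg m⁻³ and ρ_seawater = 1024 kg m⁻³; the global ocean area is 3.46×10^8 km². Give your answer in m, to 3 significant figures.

≈ 0.0230 m

Noren: ice volume = 3.08×10^4 km² × 1700 m = 5.236×10^4 km³; 0.17 × 5.236×10^4 × (917/1024) = 7971 km³ of water.
Spread over 3.46×10^14 m² of ocean, Δh = 7.971×10^12 / 3.46×10^14 = 0.0230 m.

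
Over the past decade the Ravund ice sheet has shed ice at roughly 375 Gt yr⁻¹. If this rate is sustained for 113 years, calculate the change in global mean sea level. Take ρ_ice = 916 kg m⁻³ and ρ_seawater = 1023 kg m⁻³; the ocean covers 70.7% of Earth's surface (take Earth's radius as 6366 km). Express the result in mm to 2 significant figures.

≈ 120 mm

Total mass lost = 375 Gt/yr × 113 yr = 4.238×10^4 Gt = 4.238×10^16 kg.
ρ_w = 1023 kg m⁻³, so water volume = 4.238×10^16 / 1023 = 4.142×10^13 m³.
Δh = 4.142×10^13 / 3.60×10^14 = 0.115 m = 120 mm.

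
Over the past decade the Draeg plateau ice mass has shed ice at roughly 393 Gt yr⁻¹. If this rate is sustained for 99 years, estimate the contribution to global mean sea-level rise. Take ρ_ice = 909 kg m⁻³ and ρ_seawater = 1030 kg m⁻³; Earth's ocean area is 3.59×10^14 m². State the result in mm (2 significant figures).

Total mass lost = 393 Gt/yr × 99 yr = 3.891×10^4 Gt = 3.891×10^16 kg.
ρ_w = 1030 kg m⁻³, so water volume = 3.891×10^16 / 1030 = 3.777×10^13 m³.
Δh = 3.777×10^13 / 3.59×10^14 = 0.105 m = 110 mm.

≈ 110 mm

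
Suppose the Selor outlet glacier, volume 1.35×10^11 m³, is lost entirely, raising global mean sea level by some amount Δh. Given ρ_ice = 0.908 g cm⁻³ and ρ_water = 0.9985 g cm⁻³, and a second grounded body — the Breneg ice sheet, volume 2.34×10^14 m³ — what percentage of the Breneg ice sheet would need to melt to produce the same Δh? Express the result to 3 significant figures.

Equal sea-level rise means equal mass of meltwater, i.e. equal mass of ice lost.
Ice mass of Selor: 1.226×10^14 kg; ice mass of Breneg: 2.125×10^17 kg.
Fraction required = 1.226×10^14 / 2.125×10^17 = 5.77×10^-4 → 0.0577 %.

≈ 0.0577 %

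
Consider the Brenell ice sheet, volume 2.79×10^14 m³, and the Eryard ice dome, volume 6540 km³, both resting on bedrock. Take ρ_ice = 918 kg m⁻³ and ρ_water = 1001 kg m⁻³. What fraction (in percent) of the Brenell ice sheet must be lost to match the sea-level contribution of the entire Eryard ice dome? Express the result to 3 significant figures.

≈ 2.34 %

Equal sea-level rise means equal mass of meltwater, i.e. equal mass of ice lost.
Ice mass of Eryard: 6.004×10^15 kg; ice mass of Brenell: 2.561×10^17 kg.
Fraction required = 6.004×10^15 / 2.561×10^17 = 0.0234 → 2.34 %.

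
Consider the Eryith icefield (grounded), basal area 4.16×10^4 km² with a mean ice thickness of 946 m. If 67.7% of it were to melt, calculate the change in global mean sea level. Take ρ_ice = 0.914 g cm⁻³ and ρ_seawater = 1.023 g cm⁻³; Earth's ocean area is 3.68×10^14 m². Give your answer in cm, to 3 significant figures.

≈ 6.47 cm

Eryith: ice volume = 4.16×10^4 km² × 946 m = 3.935×10^4 km³; 0.677 × 3.935×10^4 × (914/1023) = 2.380×10^4 km³ of water.
Spread over 3.68×10^14 m² of ocean, Δh = 2.380×10^13 / 3.68×10^14 = 0.0647 m = 6.47 cm.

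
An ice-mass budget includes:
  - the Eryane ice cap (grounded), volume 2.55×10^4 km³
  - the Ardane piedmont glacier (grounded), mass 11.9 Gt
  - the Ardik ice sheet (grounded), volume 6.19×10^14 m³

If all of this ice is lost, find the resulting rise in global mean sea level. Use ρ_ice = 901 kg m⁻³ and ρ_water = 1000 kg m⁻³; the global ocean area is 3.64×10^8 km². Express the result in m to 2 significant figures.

≈ 1.6 m

Eryane: 2.55×10^4 km³ × (901/1000) = 2.298×10^4 km³ of water.
Ardane: 11.9 Gt = 1.190×10^13 kg; dividing by ρ_w = 1000 kg m⁻³ gives 1.190×10^10 m³ of water.
Ardik: 6.19×10^14 m³ × (901/1000) = 5.577×10^14 m³ of water.
Total added water ≈ 5.807×10^14 m³ over 3.64×10^14 m² → Δh = 1.60 m.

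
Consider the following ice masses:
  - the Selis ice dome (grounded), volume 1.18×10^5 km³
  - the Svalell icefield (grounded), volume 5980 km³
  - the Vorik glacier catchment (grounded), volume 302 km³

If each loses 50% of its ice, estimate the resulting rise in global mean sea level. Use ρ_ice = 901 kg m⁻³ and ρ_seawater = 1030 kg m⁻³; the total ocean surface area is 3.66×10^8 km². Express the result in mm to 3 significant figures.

≈ 149 mm

Selis: 0.5 × 1.18×10^5 km³ × (901/1030) = 5.161×10^4 km³ of water.
Svalell: 0.5 × 5980 km³ × (901/1030) = 2616 km³ of water.
Vorik: 0.5 × 302 km³ × (901/1030) = 132.1 km³ of water.
Total added water ≈ 5.436×10^13 m³ over 3.66×10^14 m² → Δh = 0.149 m = 149 mm.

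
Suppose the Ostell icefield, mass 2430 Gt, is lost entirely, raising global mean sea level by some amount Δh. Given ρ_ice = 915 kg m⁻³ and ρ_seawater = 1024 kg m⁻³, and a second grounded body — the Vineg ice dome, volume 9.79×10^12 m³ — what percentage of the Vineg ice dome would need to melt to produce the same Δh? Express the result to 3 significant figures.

Equal sea-level rise means equal mass of meltwater, i.e. equal mass of ice lost.
Ice mass of Ostell: 2.430×10^15 kg; ice mass of Vineg: 8.958×10^15 kg.
Fraction required = 2.430×10^15 / 8.958×10^15 = 0.271 → 27.1 %.

≈ 27.1 %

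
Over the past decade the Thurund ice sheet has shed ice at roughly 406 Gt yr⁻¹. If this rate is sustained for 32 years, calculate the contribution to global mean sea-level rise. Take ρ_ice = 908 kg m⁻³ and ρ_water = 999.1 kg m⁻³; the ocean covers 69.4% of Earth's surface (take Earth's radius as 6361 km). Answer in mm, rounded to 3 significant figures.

Total mass lost = 406 Gt/yr × 32 yr = 1.299×10^4 Gt = 1.299×10^16 kg.
ρ_w = 999.1 kg m⁻³, so water volume = 1.299×10^16 / 999.1 = 1.300×10^13 m³.
Δh = 1.300×10^13 / 3.53×10^14 = 0.0369 m = 36.9 mm.

≈ 36.9 mm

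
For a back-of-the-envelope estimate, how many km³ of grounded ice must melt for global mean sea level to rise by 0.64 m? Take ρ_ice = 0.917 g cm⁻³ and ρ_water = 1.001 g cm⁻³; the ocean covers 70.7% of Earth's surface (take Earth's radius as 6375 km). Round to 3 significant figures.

≈ 2.52×10^5 km³

Required water volume = Δh × A = 0.64 m × 3.61×10^14 m² = 2.311×10^14 m³ = 2.311×10^5 km³.
Ice volume = water volume × ρ_w/ρ_ice = 2.311×10^5 × 1001/917 = 2.52×10^5 km³.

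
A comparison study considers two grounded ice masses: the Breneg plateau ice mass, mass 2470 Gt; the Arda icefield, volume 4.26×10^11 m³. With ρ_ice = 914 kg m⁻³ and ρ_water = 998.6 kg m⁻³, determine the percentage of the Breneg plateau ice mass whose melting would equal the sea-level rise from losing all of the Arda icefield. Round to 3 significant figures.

Equal sea-level rise means equal mass of meltwater, i.e. equal mass of ice lost.
Ice mass of Arda: 3.894×10^14 kg; ice mass of Breneg: 2.470×10^15 kg.
Fraction required = 3.894×10^14 / 2.470×10^15 = 0.158 → 15.8 %.

≈ 15.8 %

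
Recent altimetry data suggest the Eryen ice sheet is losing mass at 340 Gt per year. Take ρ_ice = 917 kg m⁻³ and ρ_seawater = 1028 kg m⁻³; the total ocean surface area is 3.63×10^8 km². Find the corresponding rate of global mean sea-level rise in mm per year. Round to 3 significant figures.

ρ_w = 1028 kg m⁻³. Annual water volume added = 340 Gt / ρ_w = 3.400×10^14 kg / 1028 kg m⁻³ = 3.307×10^11 m³.
Δh per year = 3.307×10^11 / 3.63×10^14 = 9.11×10^-4 m = 0.911 mm.

≈ 0.911 mm/yr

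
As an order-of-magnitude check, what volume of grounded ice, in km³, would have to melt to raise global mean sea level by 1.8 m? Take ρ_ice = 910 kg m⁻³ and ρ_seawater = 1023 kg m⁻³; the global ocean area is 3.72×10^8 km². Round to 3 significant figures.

Required water volume = Δh × A = 1.8 m × 3.72×10^14 m² = 6.696×10^14 m³ = 6.696×10^5 km³.
Ice volume = water volume × ρ_w/ρ_ice = 6.696×10^5 × 1023/910 = 7.53×10^5 km³.

≈ 7.53×10^5 km³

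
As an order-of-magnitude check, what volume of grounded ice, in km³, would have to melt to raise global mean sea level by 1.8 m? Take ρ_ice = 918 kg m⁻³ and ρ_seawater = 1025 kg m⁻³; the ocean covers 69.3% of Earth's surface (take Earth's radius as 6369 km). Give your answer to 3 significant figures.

Required water volume = Δh × A = 1.8 m × 3.53×10^14 m² = 6.359×10^14 m³ = 6.359×10^5 km³.
Ice volume = water volume × ρ_w/ρ_ice = 6.359×10^5 × 1025/918 = 7.10×10^5 km³.

≈ 7.10×10^5 km³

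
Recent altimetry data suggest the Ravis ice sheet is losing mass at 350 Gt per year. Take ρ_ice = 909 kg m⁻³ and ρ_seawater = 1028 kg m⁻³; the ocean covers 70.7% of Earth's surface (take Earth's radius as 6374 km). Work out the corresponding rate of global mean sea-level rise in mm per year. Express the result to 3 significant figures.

ρ_w = 1028 kg m⁻³. Annual water volume added = 350 Gt / ρ_w = 3.500×10^14 kg / 1028 kg m⁻³ = 3.405×10^11 m³.
Δh per year = 3.405×10^11 / 3.61×10^14 = 9.43×10^-4 m = 0.943 mm.

≈ 0.943 mm/yr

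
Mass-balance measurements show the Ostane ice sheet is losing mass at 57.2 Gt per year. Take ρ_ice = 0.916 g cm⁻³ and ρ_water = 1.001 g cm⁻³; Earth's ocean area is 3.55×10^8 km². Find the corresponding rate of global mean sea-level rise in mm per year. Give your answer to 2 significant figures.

ρ_w = 1.001 g cm⁻³ = 1001 kg m⁻³. Annual water volume added = 57.2 Gt / ρ_w = 5.720×10^13 kg / 1001 kg m⁻³ = 5.714×10^10 m³.
Δh per year = 5.714×10^10 / 3.55×10^14 = 1.61×10^-4 m = 0.16 mm.

≈ 0.16 mm/yr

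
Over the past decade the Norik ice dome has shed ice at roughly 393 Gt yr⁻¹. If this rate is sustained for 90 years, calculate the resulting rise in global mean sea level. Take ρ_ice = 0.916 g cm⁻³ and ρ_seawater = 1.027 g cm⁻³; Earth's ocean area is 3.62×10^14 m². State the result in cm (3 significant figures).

Total mass lost = 393 Gt/yr × 90 yr = 3.537×10^4 Gt = 3.537×10^16 kg.
ρ_w = 1.027 g cm⁻³ = 1027 kg m⁻³, so water volume = 3.537×10^16 / 1027 = 3.444×10^13 m³.
Δh = 3.444×10^13 / 3.62×10^14 = 0.0951 m = 9.51 cm.

≈ 9.51 cm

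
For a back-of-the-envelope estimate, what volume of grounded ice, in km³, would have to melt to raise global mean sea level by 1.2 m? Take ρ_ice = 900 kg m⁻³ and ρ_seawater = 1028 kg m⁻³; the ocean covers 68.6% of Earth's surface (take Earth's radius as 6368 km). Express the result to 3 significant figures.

≈ 4.79×10^5 km³

Required water volume = Δh × A = 1.2 m × 3.50×10^14 m² = 4.195×10^14 m³ = 4.195×10^5 km³.
Ice volume = water volume × ρ_w/ρ_ice = 4.195×10^5 × 1028/900 = 4.79×10^5 km³.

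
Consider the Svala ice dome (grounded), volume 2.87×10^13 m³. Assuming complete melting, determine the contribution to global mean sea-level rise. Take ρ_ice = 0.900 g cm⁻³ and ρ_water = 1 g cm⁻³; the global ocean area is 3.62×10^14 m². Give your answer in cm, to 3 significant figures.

≈ 7.14 cm

Svala: 2.87×10^13 m³ × (900/1000) = 2.583×10^13 m³ of water.
Spread over 3.62×10^14 m² of ocean, Δh = 2.583×10^13 / 3.62×10^14 = 0.0714 m = 7.14 cm.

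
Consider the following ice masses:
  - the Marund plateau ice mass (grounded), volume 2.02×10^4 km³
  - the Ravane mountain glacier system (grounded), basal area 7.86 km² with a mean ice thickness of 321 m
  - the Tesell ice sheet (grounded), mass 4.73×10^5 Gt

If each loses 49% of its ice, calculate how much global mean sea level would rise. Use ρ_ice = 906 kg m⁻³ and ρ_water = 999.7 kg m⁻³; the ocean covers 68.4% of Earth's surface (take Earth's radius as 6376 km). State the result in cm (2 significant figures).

≈ 69 cm

Marund: 0.49 × 2.02×10^4 km³ × (906/999.7) = 8970 km³ of water.
Ravane: ice volume = 7.86 km² × 321 m = 2.523 km³; 0.49 × 2.523 × (906/999.7) = 1.120 km³ of water.
Tesell: 0.49 × 4.73×10^5 Gt = 2.318×10^17 kg; dividing by ρ_w = 999.7 kg m⁻³ gives 2.318×10^14 m³ of water.
Total added water ≈ 2.408×10^14 m³ over 3.49×10^14 m² → Δh = 0.689 m = 69 cm.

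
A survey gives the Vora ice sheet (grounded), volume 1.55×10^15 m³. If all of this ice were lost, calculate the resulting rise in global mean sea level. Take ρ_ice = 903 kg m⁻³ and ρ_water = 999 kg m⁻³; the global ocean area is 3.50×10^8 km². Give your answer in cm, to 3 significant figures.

Vora: 1.55×10^15 m³ × (903/999) = 1.401×10^15 m³ of water.
Spread over 3.50×10^14 m² of ocean, Δh = 1.401×10^15 / 3.50×10^14 = 4.00 m = 400 cm.

≈ 400 cm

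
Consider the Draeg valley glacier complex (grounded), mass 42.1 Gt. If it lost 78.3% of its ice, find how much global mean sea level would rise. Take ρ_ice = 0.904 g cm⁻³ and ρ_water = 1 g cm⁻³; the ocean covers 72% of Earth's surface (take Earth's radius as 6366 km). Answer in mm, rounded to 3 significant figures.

Draeg: 0.783 × 42.1 Gt = 3.296×10^13 kg; dividing by ρ_w = 1 g cm⁻³ = 1000 kg m⁻³ gives 3.296×10^10 m³ of water.
Spread over 3.67×10^14 m² of ocean, Δh = 3.296×10^10 / 3.67×10^14 = 8.99×10^-5 m = 0.0899 mm.

≈ 0.0899 mm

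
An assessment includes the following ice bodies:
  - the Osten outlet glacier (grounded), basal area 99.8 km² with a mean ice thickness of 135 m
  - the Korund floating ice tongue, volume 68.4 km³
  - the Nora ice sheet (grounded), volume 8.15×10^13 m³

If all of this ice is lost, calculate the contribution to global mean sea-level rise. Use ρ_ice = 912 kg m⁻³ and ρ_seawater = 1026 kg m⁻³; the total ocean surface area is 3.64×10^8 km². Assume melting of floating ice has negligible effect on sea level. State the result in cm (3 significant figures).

≈ 19.9 cm

Osten: ice volume = 99.8 km² × 135 m = 13.47 km³; 13.47 × (912/1026) = 11.98 km³ of water.
The Korund floating ice tongue is floating and already displaces its own weight of water, so its melt adds essentially nothing to sea level.
Nora: 8.15×10^13 m³ × (912/1026) = 7.244×10^13 m³ of water.
Total added water ≈ 7.246×10^13 m³ over 3.64×10^14 m² → Δh = 0.199 m = 19.9 cm.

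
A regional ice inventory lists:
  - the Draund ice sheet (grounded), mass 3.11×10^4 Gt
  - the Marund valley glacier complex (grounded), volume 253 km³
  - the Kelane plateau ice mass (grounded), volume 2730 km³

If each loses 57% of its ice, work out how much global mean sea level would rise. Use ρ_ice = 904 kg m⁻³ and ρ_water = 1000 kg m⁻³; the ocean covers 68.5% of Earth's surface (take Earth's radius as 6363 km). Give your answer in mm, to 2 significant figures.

≈ 55 mm

Draund: 0.57 × 3.11×10^4 Gt = 1.773×10^16 kg; dividing by ρ_w = 1000 kg m⁻³ gives 1.773×10^13 m³ of water.
Marund: 0.57 × 253 km³ × (904/1000) = 130.4 km³ of water.
Kelane: 0.57 × 2730 km³ × (904/1000) = 1407 km³ of water.
Total added water ≈ 1.926×10^13 m³ over 3.49×10^14 m² → Δh = 0.0553 m = 55 mm.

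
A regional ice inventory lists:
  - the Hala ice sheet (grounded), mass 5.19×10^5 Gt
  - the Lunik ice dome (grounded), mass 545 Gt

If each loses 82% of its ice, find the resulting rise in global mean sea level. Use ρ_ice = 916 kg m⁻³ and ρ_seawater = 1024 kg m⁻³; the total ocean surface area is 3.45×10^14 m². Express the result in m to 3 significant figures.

≈ 1.21 m

Hala: 0.82 × 5.19×10^5 Gt = 4.256×10^17 kg; dividing by ρ_w = 1024 kg m⁻³ gives 4.156×10^14 m³ of water.
Lunik: 0.82 × 545 Gt = 4.469×10^14 kg; dividing by ρ_w = 1024 kg m⁻³ gives 4.364×10^11 m³ of water.
Total added water ≈ 4.160×10^14 m³ over 3.45×10^14 m² → Δh = 1.21 m.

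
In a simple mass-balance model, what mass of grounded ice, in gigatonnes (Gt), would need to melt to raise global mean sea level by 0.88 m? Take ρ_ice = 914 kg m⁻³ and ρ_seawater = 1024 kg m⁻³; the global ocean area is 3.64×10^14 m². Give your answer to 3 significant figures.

Required water volume = Δh × A = 0.88 m × 3.64×10^14 m² = 3.203×10^14 m³.
ρ_w = 1024 kg m⁻³, so the mass of water = 3.203×10^14 m³ × 1024 kg m⁻³ = 3.280×10^17 kg = 3.28×10^5 Gt (and the same mass of ice, by conservation).

≈ 3.28×10^5 Gt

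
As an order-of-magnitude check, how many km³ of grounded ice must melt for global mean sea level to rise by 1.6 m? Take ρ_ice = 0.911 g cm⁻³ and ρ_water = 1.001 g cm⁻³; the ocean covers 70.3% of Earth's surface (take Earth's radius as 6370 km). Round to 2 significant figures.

Required water volume = Δh × A = 1.6 m × 3.58×10^14 m² = 5.735×10^14 m³ = 5.735×10^5 km³.
Ice volume = water volume × ρ_w/ρ_ice = 5.735×10^5 × 1001/911 = 6.3×10^5 km³.

≈ 6.3×10^5 km³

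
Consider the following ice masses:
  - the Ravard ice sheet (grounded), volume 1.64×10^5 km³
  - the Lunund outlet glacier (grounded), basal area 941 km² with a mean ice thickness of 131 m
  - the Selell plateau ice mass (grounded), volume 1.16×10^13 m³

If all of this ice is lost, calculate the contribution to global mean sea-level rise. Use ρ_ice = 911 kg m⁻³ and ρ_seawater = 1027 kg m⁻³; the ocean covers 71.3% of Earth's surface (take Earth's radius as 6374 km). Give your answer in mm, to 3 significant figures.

≈ 428 mm

Ravard: 1.64×10^5 km³ × (911/1027) = 1.455×10^5 km³ of water.
Lunund: ice volume = 941 km² × 131 m = 123.3 km³; 123.3 × (911/1027) = 109.3 km³ of water.
Selell: 1.16×10^13 m³ × (911/1027) = 1.029×10^13 m³ of water.
Total added water ≈ 1.559×10^14 m³ over 3.64×10^14 m² → Δh = 0.428 m = 428 mm.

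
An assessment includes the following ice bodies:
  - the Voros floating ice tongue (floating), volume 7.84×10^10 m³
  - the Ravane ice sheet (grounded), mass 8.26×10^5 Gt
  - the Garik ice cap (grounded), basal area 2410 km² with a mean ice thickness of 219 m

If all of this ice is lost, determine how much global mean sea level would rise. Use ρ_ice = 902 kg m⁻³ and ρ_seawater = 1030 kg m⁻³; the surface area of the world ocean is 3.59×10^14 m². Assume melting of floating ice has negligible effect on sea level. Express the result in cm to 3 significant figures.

≈ 224 cm

The Voros floating ice tongue is floating and already displaces its own weight of water, so its melt adds essentially nothing to sea level.
Ravane: 8.26×10^5 Gt = 8.260×10^17 kg; dividing by ρ_w = 1030 kg m⁻³ gives 8.019×10^14 m³ of water.
Garik: ice volume = 2410 km² × 219 m = 527.8 km³; 527.8 × (902/1030) = 462.2 km³ of water.
Total added water ≈ 8.024×10^14 m³ over 3.59×10^14 m² → Δh = 2.24 m = 224 cm.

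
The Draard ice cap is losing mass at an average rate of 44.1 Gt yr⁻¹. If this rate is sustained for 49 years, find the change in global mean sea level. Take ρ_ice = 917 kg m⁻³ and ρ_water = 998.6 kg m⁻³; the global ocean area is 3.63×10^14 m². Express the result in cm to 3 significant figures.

≈ 0.596 cm

Total mass lost = 44.1 Gt/yr × 49 yr = 2161 Gt = 2.161×10^15 kg.
ρ_w = 998.6 kg m⁻³, so water volume = 2.161×10^15 / 998.6 = 2.164×10^12 m³.
Δh = 2.164×10^12 / 3.63×10^14 = 5.96×10^-3 m = 0.596 cm.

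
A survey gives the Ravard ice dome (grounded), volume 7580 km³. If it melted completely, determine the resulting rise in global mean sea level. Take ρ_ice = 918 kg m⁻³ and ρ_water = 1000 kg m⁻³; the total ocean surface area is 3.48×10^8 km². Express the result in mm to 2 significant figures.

Ravard: 7580 km³ × (918/1000) = 6958 km³ of water.
Spread over 3.48×10^14 m² of ocean, Δh = 6.958×10^12 / 3.48×10^14 = 0.0200 m = 20 mm.

≈ 20 mm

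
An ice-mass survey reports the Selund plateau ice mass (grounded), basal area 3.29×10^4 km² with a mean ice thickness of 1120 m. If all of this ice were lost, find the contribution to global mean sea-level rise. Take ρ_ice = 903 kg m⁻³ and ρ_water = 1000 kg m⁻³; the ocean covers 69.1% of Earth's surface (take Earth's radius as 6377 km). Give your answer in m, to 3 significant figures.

≈ 0.0942 m

Selund: ice volume = 3.29×10^4 km² × 1120 m = 3.685×10^4 km³; 3.685×10^4 × (903/1000) = 3.327×10^4 km³ of water.
Spread over 3.53×10^14 m² of ocean, Δh = 3.327×10^13 / 3.53×10^14 = 0.0942 m.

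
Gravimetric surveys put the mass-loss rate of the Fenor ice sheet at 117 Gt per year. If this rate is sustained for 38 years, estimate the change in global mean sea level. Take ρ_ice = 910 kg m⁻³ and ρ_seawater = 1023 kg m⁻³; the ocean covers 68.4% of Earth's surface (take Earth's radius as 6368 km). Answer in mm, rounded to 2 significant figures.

≈ 12 mm

Total mass lost = 117 Gt/yr × 38 yr = 4446 Gt = 4.446×10^15 kg.
ρ_w = 1023 kg m⁻³, so water volume = 4.446×10^15 / 1023 = 4.346×10^12 m³.
Δh = 4.346×10^12 / 3.49×10^14 = 0.0125 m = 12 mm.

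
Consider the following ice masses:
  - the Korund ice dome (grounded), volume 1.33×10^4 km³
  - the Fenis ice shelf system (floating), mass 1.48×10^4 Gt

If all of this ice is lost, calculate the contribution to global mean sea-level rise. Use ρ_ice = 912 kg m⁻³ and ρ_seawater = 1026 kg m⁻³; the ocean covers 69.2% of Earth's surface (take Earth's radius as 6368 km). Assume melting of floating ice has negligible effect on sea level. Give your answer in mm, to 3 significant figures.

≈ 33.5 mm

Korund: 1.33×10^4 km³ × (912/1026) = 1.182×10^4 km³ of water.
The Fenis ice shelf system is floating and already displaces its own weight of water, so its melt adds essentially nothing to sea level.
Total added water ≈ 1.182×10^13 m³ over 3.53×10^14 m² → Δh = 0.0335 m = 33.5 mm.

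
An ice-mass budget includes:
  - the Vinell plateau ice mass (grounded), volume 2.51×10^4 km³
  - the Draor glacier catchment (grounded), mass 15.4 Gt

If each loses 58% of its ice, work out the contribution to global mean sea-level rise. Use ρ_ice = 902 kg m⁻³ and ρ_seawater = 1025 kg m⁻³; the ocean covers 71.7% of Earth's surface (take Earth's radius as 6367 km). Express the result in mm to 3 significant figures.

Vinell: 0.58 × 2.51×10^4 km³ × (902/1025) = 1.281×10^4 km³ of water.
Draor: 0.58 × 15.4 Gt = 8.932×10^12 kg; dividing by ρ_w = 1025 kg m⁻³ gives 8.714×10^9 m³ of water.
Total added water ≈ 1.282×10^13 m³ over 3.65×10^14 m² → Δh = 0.0351 m = 35.1 mm.

≈ 35.1 mm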